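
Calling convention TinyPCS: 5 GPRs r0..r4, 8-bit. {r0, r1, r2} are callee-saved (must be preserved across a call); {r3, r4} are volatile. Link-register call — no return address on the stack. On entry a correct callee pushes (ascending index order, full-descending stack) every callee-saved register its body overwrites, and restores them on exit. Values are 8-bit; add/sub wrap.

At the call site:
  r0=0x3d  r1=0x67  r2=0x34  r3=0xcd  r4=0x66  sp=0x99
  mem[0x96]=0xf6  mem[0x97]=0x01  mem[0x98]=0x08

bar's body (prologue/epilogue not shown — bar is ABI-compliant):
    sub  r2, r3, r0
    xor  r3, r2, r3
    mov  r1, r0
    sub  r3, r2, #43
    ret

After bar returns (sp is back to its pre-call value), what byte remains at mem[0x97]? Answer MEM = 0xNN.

prologue: push r1 -> mem[0x98]=0x67, sp=0x98
prologue: push r2 -> mem[0x97]=0x34, sp=0x97
body[0] sub  r2, r3, r0 -> r2=0x90
body[1] xor  r3, r2, r3 -> r3=0x5d
body[2] mov  r1, r0 -> r1=0x3d
body[3] sub  r3, r2, #43 -> r3=0x65
epilogue: pop r2=0x34, sp=0x98
epilogue: pop r1=0x67, sp=0x99
prologue pushed ['r1', 'r2'] at ['0x98', '0x97']

MEM = 0x34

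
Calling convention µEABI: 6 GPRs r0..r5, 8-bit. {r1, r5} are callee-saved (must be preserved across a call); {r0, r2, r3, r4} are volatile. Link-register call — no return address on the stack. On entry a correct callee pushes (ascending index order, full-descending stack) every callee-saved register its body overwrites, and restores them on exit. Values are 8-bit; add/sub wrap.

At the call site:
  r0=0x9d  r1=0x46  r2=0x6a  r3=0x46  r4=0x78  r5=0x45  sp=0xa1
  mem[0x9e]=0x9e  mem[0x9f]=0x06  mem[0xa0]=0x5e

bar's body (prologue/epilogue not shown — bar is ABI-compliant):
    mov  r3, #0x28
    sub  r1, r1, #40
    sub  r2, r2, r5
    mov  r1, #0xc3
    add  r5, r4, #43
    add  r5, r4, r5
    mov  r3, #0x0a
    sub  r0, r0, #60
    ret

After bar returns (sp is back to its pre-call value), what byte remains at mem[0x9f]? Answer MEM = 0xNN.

MEM = 0x45

prologue: push r1 → mem[0xa0]=0x46, sp=0xa0
prologue: push r5 → mem[0x9f]=0x45, sp=0x9f
body[0] mov  r3, #0x28 → r3=0x28
body[1] sub  r1, r1, #40 → r1=0x1e
body[2] sub  r2, r2, r5 → r2=0x25
body[3] mov  r1, #0xc3 → r1=0xc3
body[4] add  r5, r4, #43 → r5=0xa3
body[5] add  r5, r4, r5 → r5=0x1b
body[6] mov  r3, #0x0a → r3=0x0a
body[7] sub  r0, r0, #60 → r0=0x61
epilogue: pop r5=0x45, sp=0xa0
epilogue: pop r1=0x46, sp=0xa1
prologue pushed ['r1', 'r5'] at ['0xa0', '0x9f']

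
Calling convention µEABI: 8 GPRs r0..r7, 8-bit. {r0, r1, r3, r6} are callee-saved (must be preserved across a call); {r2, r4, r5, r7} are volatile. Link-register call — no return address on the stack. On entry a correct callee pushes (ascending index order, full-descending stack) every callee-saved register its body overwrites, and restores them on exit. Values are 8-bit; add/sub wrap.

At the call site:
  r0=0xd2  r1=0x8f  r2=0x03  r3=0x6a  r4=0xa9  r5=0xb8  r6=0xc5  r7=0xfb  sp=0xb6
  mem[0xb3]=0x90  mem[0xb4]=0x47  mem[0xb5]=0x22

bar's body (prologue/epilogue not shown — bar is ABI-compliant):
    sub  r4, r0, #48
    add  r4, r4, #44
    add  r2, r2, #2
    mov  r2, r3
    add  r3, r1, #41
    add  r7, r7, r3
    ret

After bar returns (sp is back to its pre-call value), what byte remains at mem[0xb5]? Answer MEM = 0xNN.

MEM = 0x6a

prologue: push r3 → mem[0xb5]=0x6a, sp=0xb5
body[0] sub  r4, r0, #48 → r4=0xa2
body[1] add  r4, r4, #44 → r4=0xce
body[2] add  r2, r2, #2 → r2=0x05
body[3] mov  r2, r3 → r2=0x6a
body[4] add  r3, r1, #41 → r3=0xb8
body[5] add  r7, r7, r3 → r7=0xb3
epilogue: pop r3=0x6a, sp=0xb6
prologue pushed ['r3'] at ['0xb5']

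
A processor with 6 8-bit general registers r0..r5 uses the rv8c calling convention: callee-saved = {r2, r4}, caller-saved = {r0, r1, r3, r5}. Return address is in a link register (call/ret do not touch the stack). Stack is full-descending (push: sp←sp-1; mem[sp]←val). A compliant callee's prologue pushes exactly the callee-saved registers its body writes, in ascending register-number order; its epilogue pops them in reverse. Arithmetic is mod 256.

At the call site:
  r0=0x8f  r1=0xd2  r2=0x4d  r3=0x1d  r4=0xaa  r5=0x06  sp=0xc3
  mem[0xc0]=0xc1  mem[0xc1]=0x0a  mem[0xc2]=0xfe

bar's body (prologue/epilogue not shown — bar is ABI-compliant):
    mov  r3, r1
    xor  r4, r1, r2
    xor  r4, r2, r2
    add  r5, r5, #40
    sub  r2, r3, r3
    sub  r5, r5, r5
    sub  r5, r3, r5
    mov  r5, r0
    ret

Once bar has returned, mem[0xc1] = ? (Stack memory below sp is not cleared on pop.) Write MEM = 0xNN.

MEM = 0xaa

prologue: push r2 → mem[0xc2]=0x4d, sp=0xc2
prologue: push r4 → mem[0xc1]=0xaa, sp=0xc1
body[0] mov  r3, r1 → r3=0xd2
body[1] xor  r4, r1, r2 → r4=0x9f
body[2] xor  r4, r2, r2 → r4=0x00
body[3] add  r5, r5, #40 → r5=0x2e
body[4] sub  r2, r3, r3 → r2=0x00
body[5] sub  r5, r5, r5 → r5=0x00
body[6] sub  r5, r3, r5 → r5=0xd2
body[7] mov  r5, r0 → r5=0x8f
epilogue: pop r4=0xaa, sp=0xc2
epilogue: pop r2=0x4d, sp=0xc3
prologue pushed ['r2', 'r4'] at ['0xc2', '0xc1']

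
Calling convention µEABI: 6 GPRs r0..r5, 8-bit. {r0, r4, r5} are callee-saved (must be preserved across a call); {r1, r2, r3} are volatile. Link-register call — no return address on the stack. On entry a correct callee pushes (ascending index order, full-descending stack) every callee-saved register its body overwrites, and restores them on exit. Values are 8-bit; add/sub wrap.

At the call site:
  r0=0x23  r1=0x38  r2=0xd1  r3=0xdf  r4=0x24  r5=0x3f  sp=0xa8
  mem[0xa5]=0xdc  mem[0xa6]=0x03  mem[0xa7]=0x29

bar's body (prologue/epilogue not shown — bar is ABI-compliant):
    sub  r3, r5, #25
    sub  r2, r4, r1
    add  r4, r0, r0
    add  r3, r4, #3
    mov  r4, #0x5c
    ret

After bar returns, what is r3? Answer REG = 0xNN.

prologue: push r4 -> mem[0xa7]=0x24, sp=0xa7
body[0] sub  r3, r5, #25 -> r3=0x26
body[1] sub  r2, r4, r1 -> r2=0xec
body[2] add  r4, r0, r0 -> r4=0x46
body[3] add  r3, r4, #3 -> r3=0x49
body[4] mov  r4, #0x5c -> r4=0x5c
epilogue: pop r4=0x24, sp=0xa8
r3 is caller-saved -> body value

REG = 0x49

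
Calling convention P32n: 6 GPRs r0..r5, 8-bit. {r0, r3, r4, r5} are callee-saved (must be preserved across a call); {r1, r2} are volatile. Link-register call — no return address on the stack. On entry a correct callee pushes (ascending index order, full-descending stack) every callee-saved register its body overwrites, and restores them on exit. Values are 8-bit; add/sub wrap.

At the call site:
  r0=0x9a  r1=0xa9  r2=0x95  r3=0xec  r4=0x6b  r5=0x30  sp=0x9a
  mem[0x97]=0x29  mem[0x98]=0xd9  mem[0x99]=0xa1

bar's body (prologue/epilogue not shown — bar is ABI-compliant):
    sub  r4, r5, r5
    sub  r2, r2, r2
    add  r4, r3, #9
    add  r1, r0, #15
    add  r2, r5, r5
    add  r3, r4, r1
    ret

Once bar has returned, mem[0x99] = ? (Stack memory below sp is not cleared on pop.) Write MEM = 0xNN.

MEM = 0xec

prologue: push r3 → mem[0x99]=0xec, sp=0x99
prologue: push r4 → mem[0x98]=0x6b, sp=0x98
body[0] sub  r4, r5, r5 → r4=0x00
body[1] sub  r2, r2, r2 → r2=0x00
body[2] add  r4, r3, #9 → r4=0xf5
body[3] add  r1, r0, #15 → r1=0xa9
body[4] add  r2, r5, r5 → r2=0x60
body[5] add  r3, r4, r1 → r3=0x9e
epilogue: pop r4=0x6b, sp=0x99
epilogue: pop r3=0xec, sp=0x9a
prologue pushed ['r3', 'r4'] at ['0x99', '0x98']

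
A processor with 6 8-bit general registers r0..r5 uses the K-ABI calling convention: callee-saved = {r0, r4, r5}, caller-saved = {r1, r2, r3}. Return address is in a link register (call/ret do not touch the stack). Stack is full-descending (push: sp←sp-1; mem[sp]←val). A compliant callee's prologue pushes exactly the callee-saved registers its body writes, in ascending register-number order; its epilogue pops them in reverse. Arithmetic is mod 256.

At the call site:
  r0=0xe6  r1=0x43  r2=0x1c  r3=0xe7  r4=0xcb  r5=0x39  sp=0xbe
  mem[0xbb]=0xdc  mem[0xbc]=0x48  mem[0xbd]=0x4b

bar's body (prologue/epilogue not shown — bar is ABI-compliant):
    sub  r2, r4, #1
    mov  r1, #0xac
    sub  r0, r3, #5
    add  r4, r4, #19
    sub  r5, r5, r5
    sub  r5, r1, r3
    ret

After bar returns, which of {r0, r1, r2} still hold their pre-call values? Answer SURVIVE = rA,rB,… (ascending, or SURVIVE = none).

prologue: push r0 -> mem[0xbd]=0xe6, sp=0xbd
prologue: push r4 -> mem[0xbc]=0xcb, sp=0xbc
prologue: push r5 -> mem[0xbb]=0x39, sp=0xbb
body[0] sub  r2, r4, #1 -> r2=0xca
body[1] mov  r1, #0xac -> r1=0xac
body[2] sub  r0, r3, #5 -> r0=0xe2
body[3] add  r4, r4, #19 -> r4=0xde
body[4] sub  r5, r5, r5 -> r5=0x00
body[5] sub  r5, r1, r3 -> r5=0xc5
epilogue: pop r5=0x39, sp=0xbc
epilogue: pop r4=0xcb, sp=0xbd
epilogue: pop r0=0xe6, sp=0xbe
r0: callee-saved, written=True
r1: caller-saved, written=True
r2: caller-saved, written=True

SURVIVE = r0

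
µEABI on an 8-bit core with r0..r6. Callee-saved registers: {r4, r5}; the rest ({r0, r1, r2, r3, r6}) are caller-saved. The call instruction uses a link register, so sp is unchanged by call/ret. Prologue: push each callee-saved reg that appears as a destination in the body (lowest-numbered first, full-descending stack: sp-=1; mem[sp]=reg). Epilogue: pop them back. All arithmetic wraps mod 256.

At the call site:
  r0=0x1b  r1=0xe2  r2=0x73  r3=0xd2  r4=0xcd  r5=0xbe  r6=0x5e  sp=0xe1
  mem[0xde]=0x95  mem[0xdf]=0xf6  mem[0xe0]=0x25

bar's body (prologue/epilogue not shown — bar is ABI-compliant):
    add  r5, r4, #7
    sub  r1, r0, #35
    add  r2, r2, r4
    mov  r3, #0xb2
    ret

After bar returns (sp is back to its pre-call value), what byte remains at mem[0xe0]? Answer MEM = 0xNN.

MEM = 0xbe

prologue: push r5 → mem[0xe0]=0xbe, sp=0xe0
body[0] add  r5, r4, #7 → r5=0xd4
body[1] sub  r1, r0, #35 → r1=0xf8
body[2] add  r2, r2, r4 → r2=0x40
body[3] mov  r3, #0xb2 → r3=0xb2
epilogue: pop r5=0xbe, sp=0xe1
prologue pushed ['r5'] at ['0xe0']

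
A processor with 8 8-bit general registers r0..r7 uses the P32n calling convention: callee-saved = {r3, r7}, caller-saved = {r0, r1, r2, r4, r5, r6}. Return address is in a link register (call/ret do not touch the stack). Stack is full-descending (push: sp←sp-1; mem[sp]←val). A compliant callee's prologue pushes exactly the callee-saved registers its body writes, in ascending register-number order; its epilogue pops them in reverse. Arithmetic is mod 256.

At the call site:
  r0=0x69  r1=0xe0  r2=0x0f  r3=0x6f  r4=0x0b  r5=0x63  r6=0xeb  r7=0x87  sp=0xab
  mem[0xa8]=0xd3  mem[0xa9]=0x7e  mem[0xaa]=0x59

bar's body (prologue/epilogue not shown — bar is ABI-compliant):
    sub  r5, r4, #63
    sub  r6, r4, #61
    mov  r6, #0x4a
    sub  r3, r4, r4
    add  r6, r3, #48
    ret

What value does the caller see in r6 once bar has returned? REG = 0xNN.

REG = 0x30

prologue: push r3 -> mem[0xaa]=0x6f, sp=0xaa
body[0] sub  r5, r4, #63 -> r5=0xcc
body[1] sub  r6, r4, #61 -> r6=0xce
body[2] mov  r6, #0x4a -> r6=0x4a
body[3] sub  r3, r4, r4 -> r3=0x00
body[4] add  r6, r3, #48 -> r6=0x30
epilogue: pop r3=0x6f, sp=0xab
r6 is caller-saved -> body value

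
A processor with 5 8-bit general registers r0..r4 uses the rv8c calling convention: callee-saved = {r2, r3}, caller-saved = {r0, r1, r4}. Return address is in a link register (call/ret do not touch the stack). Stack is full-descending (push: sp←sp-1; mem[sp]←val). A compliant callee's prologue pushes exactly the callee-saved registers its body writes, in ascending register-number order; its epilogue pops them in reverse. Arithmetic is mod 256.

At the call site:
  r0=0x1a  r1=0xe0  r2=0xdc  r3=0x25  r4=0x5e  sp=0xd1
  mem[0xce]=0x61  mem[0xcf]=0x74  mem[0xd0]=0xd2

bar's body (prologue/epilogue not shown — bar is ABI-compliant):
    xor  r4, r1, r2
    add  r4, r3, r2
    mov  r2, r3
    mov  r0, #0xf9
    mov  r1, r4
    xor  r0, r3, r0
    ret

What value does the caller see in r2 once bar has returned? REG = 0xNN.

REG = 0xdc

prologue: push r2 → mem[0xd0]=0xdc, sp=0xd0
body[0] xor  r4, r1, r2 → r4=0x3c
body[1] add  r4, r3, r2 → r4=0x01
body[2] mov  r2, r3 → r2=0x25
body[3] mov  r0, #0xf9 → r0=0xf9
body[4] mov  r1, r4 → r1=0x01
body[5] xor  r0, r3, r0 → r0=0xdc
epilogue: pop r2=0xdc, sp=0xd1
r2 is callee-saved → restored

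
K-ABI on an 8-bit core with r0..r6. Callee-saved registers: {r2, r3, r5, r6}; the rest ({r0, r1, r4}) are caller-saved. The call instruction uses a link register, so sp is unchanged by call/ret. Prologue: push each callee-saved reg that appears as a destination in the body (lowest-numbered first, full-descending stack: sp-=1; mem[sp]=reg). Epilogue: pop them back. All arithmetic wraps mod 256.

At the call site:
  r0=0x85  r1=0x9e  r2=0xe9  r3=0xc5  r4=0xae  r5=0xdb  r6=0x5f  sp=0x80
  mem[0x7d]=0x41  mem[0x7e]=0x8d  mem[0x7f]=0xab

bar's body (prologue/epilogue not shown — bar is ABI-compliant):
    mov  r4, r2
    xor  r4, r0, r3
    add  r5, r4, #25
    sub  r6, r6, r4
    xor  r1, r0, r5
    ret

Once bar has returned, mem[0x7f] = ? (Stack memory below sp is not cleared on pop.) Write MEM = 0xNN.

prologue: push r5 → mem[0x7f]=0xdb, sp=0x7f
prologue: push r6 → mem[0x7e]=0x5f, sp=0x7e
body[0] mov  r4, r2 → r4=0xe9
body[1] xor  r4, r0, r3 → r4=0x40
body[2] add  r5, r4, #25 → r5=0x59
body[3] sub  r6, r6, r4 → r6=0x1f
body[4] xor  r1, r0, r5 → r1=0xdc
epilogue: pop r6=0x5f, sp=0x7f
epilogue: pop r5=0xdb, sp=0x80
prologue pushed ['r5', 'r6'] at ['0x7f', '0x7e']

MEM = 0xdb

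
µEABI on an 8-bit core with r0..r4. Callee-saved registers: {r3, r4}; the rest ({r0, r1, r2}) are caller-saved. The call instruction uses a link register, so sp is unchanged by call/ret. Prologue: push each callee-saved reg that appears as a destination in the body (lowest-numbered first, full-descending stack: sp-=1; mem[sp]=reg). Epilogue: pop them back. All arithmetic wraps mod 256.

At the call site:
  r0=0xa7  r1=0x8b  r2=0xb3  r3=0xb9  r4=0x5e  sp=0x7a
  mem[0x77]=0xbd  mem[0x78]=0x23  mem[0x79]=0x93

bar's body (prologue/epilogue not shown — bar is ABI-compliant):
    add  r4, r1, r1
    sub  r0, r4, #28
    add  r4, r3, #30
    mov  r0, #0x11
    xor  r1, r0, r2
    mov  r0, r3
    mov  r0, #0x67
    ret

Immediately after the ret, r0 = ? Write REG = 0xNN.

prologue: push r4 → mem[0x79]=0x5e, sp=0x79
body[0] add  r4, r1, r1 → r4=0x16
body[1] sub  r0, r4, #28 → r0=0xfa
body[2] add  r4, r3, #30 → r4=0xd7
body[3] mov  r0, #0x11 → r0=0x11
body[4] xor  r1, r0, r2 → r1=0xa2
body[5] mov  r0, r3 → r0=0xb9
body[6] mov  r0, #0x67 → r0=0x67
epilogue: pop r4=0x5e, sp=0x7a
r0 is caller-saved → body value

REG = 0x67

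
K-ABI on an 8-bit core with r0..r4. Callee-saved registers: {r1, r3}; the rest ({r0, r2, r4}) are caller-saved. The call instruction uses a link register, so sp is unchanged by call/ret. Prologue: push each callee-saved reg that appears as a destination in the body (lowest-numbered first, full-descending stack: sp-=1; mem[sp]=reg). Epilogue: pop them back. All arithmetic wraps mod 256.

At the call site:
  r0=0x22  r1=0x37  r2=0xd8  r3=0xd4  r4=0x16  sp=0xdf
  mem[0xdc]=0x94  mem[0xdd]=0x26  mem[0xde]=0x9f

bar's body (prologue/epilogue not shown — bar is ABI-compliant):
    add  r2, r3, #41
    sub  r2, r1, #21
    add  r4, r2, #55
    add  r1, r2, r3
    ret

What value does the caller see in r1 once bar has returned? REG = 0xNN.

REG = 0x37

prologue: push r1 -> mem[0xde]=0x37, sp=0xde
body[0] add  r2, r3, #41 -> r2=0xfd
body[1] sub  r2, r1, #21 -> r2=0x22
body[2] add  r4, r2, #55 -> r4=0x59
body[3] add  r1, r2, r3 -> r1=0xf6
epilogue: pop r1=0x37, sp=0xdf
r1 is callee-saved -> restored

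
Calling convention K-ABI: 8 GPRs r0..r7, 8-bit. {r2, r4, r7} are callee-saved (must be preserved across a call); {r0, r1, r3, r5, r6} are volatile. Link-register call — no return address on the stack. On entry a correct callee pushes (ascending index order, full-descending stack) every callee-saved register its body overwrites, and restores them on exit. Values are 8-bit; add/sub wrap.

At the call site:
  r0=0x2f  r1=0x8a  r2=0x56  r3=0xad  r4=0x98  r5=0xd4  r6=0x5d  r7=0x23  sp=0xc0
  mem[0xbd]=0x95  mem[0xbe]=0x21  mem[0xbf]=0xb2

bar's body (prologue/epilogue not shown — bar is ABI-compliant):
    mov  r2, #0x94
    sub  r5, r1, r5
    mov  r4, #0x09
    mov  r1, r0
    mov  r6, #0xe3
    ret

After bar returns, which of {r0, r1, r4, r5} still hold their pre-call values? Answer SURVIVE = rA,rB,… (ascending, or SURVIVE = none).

prologue: push r2 -> mem[0xbf]=0x56, sp=0xbf
prologue: push r4 -> mem[0xbe]=0x98, sp=0xbe
body[0] mov  r2, #0x94 -> r2=0x94
body[1] sub  r5, r1, r5 -> r5=0xb6
body[2] mov  r4, #0x09 -> r4=0x09
body[3] mov  r1, r0 -> r1=0x2f
body[4] mov  r6, #0xe3 -> r6=0xe3
epilogue: pop r4=0x98, sp=0xbf
epilogue: pop r2=0x56, sp=0xc0
r0: caller-saved, written=False
r1: caller-saved, written=True
r4: callee-saved, written=True
r5: caller-saved, written=True

SURVIVE = r0,r4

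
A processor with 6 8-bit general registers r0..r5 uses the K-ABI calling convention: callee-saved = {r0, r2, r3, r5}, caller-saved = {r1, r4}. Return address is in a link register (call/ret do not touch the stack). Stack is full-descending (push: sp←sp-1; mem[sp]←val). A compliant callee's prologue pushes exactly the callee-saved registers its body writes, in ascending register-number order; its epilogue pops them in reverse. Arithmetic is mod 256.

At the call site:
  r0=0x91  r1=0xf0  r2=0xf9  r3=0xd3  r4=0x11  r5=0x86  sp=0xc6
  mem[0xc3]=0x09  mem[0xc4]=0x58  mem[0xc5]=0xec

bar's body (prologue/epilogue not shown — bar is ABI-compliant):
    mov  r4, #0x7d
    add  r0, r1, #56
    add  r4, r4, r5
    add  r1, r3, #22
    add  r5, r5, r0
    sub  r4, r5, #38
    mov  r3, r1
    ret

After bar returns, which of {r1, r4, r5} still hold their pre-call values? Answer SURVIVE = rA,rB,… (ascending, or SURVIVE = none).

prologue: push r0 -> mem[0xc5]=0x91, sp=0xc5
prologue: push r3 -> mem[0xc4]=0xd3, sp=0xc4
prologue: push r5 -> mem[0xc3]=0x86, sp=0xc3
body[0] mov  r4, #0x7d -> r4=0x7d
body[1] add  r0, r1, #56 -> r0=0x28
body[2] add  r4, r4, r5 -> r4=0x03
body[3] add  r1, r3, #22 -> r1=0xe9
body[4] add  r5, r5, r0 -> r5=0xae
body[5] sub  r4, r5, #38 -> r4=0x88
body[6] mov  r3, r1 -> r3=0xe9
epilogue: pop r5=0x86, sp=0xc4
epilogue: pop r3=0xd3, sp=0xc5
epilogue: pop r0=0x91, sp=0xc6
r1: caller-saved, written=True
r4: caller-saved, written=True
r5: callee-saved, written=True

SURVIVE = r5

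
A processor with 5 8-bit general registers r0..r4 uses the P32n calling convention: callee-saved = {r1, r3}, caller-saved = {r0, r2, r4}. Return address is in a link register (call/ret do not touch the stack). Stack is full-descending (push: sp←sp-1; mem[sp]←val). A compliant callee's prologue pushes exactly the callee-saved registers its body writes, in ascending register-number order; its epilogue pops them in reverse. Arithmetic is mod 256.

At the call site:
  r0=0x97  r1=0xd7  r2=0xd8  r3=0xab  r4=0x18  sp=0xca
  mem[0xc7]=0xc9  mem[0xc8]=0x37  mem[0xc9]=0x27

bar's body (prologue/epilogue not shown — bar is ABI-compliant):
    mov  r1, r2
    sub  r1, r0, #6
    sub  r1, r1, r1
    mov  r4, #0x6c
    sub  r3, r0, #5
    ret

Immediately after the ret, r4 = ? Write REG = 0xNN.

prologue: push r1 → mem[0xc9]=0xd7, sp=0xc9
prologue: push r3 → mem[0xc8]=0xab, sp=0xc8
body[0] mov  r1, r2 → r1=0xd8
body[1] sub  r1, r0, #6 → r1=0x91
body[2] sub  r1, r1, r1 → r1=0x00
body[3] mov  r4, #0x6c → r4=0x6c
body[4] sub  r3, r0, #5 → r3=0x92
epilogue: pop r3=0xab, sp=0xc9
epilogue: pop r1=0xd7, sp=0xca
r4 is caller-saved → body value

REG = 0x6c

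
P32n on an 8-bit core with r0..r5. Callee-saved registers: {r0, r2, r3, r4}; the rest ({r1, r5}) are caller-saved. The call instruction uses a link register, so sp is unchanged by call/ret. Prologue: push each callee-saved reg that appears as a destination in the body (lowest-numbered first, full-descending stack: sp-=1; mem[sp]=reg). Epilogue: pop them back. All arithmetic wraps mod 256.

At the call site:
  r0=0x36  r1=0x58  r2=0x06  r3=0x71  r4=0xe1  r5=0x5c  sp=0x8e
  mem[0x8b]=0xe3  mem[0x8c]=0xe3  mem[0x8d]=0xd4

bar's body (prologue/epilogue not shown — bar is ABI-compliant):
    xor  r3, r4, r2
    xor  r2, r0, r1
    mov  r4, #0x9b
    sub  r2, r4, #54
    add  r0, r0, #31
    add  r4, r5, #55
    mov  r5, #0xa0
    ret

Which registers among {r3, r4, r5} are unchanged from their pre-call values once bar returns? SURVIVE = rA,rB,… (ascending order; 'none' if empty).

SURVIVE = r3,r4

prologue: push r0 -> mem[0x8d]=0x36, sp=0x8d
prologue: push r2 -> mem[0x8c]=0x06, sp=0x8c
prologue: push r3 -> mem[0x8b]=0x71, sp=0x8b
prologue: push r4 -> mem[0x8a]=0xe1, sp=0x8a
body[0] xor  r3, r4, r2 -> r3=0xe7
body[1] xor  r2, r0, r1 -> r2=0x6e
body[2] mov  r4, #0x9b -> r4=0x9b
body[3] sub  r2, r4, #54 -> r2=0x65
body[4] add  r0, r0, #31 -> r0=0x55
body[5] add  r4, r5, #55 -> r4=0x93
body[6] mov  r5, #0xa0 -> r5=0xa0
epilogue: pop r4=0xe1, sp=0x8b
epilogue: pop r3=0x71, sp=0x8c
epilogue: pop r2=0x06, sp=0x8d
epilogue: pop r0=0x36, sp=0x8e
r3: callee-saved, written=True
r4: callee-saved, written=True
r5: caller-saved, written=True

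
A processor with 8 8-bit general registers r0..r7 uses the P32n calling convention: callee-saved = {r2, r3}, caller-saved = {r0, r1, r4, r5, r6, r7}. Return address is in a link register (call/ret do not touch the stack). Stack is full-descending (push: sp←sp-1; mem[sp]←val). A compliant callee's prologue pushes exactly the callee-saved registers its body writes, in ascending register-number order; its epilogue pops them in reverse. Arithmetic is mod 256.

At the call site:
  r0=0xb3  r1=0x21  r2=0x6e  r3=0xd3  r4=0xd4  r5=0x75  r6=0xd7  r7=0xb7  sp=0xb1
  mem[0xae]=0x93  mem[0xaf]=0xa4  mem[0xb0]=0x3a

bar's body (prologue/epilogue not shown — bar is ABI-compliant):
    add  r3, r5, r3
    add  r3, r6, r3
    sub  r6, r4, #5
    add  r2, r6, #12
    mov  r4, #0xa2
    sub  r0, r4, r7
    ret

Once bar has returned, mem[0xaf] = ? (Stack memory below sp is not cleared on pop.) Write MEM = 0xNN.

prologue: push r2 → mem[0xb0]=0x6e, sp=0xb0
prologue: push r3 → mem[0xaf]=0xd3, sp=0xaf
body[0] add  r3, r5, r3 → r3=0x48
body[1] add  r3, r6, r3 → r3=0x1f
body[2] sub  r6, r4, #5 → r6=0xcf
body[3] add  r2, r6, #12 → r2=0xdb
body[4] mov  r4, #0xa2 → r4=0xa2
body[5] sub  r0, r4, r7 → r0=0xeb
epilogue: pop r3=0xd3, sp=0xb0
epilogue: pop r2=0x6e, sp=0xb1
prologue pushed ['r2', 'r3'] at ['0xb0', '0xaf']

MEM = 0xd3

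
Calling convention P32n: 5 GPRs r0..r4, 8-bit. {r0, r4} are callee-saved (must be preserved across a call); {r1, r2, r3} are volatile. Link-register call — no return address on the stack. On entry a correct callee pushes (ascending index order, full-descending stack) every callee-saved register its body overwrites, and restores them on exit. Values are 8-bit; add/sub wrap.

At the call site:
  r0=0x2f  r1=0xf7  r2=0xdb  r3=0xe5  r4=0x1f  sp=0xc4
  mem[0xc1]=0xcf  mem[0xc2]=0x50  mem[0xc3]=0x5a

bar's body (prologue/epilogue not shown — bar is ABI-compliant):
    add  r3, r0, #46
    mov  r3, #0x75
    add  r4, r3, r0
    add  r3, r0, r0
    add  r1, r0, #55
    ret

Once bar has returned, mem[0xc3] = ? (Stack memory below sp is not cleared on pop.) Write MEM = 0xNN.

prologue: push r4 → mem[0xc3]=0x1f, sp=0xc3
body[0] add  r3, r0, #46 → r3=0x5d
body[1] mov  r3, #0x75 → r3=0x75
body[2] add  r4, r3, r0 → r4=0xa4
body[3] add  r3, r0, r0 → r3=0x5e
body[4] add  r1, r0, #55 → r1=0x66
epilogue: pop r4=0x1f, sp=0xc4
prologue pushed ['r4'] at ['0xc3']

MEM = 0x1f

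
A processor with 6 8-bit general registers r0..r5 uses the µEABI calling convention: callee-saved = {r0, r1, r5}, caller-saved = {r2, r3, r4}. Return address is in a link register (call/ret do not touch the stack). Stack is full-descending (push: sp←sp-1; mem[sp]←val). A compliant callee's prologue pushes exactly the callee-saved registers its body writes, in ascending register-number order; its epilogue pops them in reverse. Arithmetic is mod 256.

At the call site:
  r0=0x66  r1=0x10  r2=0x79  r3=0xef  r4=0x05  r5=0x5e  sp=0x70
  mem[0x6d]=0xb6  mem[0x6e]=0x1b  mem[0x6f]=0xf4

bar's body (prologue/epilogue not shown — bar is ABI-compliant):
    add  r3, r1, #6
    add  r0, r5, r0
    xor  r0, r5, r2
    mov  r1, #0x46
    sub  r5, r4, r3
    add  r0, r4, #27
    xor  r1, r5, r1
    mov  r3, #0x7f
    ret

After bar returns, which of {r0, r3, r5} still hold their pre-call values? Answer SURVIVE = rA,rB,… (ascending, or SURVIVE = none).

prologue: push r0 → mem[0x6f]=0x66, sp=0x6f
prologue: push r1 → mem[0x6e]=0x10, sp=0x6e
prologue: push r5 → mem[0x6d]=0x5e, sp=0x6d
body[0] add  r3, r1, #6 → r3=0x16
body[1] add  r0, r5, r0 → r0=0xc4
body[2] xor  r0, r5, r2 → r0=0x27
body[3] mov  r1, #0x46 → r1=0x46
body[4] sub  r5, r4, r3 → r5=0xef
body[5] add  r0, r4, #27 → r0=0x20
body[6] xor  r1, r5, r1 → r1=0xa9
body[7] mov  r3, #0x7f → r3=0x7f
epilogue: pop r5=0x5e, sp=0x6e
epilogue: pop r1=0x10, sp=0x6f
epilogue: pop r0=0x66, sp=0x70
r0: callee-saved, written=True
r3: caller-saved, written=True
r5: callee-saved, written=True

SURVIVE = r0,r5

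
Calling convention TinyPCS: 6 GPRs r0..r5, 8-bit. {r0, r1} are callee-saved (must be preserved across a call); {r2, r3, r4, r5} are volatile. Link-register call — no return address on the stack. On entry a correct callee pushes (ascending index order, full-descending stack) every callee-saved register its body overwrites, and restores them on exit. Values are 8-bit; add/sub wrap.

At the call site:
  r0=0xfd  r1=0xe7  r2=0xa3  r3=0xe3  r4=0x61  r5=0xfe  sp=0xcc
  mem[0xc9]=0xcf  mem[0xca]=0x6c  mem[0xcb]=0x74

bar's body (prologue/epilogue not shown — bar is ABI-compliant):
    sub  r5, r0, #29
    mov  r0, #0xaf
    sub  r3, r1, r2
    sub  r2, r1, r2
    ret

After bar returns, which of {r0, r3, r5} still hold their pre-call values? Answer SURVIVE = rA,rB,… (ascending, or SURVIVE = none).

SURVIVE = r0

prologue: push r0 -> mem[0xcb]=0xfd, sp=0xcb
body[0] sub  r5, r0, #29 -> r5=0xe0
body[1] mov  r0, #0xaf -> r0=0xaf
body[2] sub  r3, r1, r2 -> r3=0x44
body[3] sub  r2, r1, r2 -> r2=0x44
epilogue: pop r0=0xfd, sp=0xcc
r0: callee-saved, written=True
r3: caller-saved, written=True
r5: caller-saved, written=True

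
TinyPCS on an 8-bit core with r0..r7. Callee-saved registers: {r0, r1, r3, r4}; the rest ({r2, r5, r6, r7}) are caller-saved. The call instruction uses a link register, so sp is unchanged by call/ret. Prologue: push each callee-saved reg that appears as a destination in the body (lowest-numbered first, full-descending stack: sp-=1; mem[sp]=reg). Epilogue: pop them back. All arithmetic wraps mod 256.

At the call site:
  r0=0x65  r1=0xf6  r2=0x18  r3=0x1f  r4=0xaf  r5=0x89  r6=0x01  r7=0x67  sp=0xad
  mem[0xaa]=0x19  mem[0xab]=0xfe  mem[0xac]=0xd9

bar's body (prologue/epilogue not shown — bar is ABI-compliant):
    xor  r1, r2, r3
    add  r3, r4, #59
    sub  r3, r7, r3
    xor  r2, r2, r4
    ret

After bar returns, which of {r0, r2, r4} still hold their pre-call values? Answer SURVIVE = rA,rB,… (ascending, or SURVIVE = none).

SURVIVE = r0,r4

prologue: push r1 -> mem[0xac]=0xf6, sp=0xac
prologue: push r3 -> mem[0xab]=0x1f, sp=0xab
body[0] xor  r1, r2, r3 -> r1=0x07
body[1] add  r3, r4, #59 -> r3=0xea
body[2] sub  r3, r7, r3 -> r3=0x7d
body[3] xor  r2, r2, r4 -> r2=0xb7
epilogue: pop r3=0x1f, sp=0xac
epilogue: pop r1=0xf6, sp=0xad
r0: callee-saved, written=False
r2: caller-saved, written=True
r4: callee-saved, written=False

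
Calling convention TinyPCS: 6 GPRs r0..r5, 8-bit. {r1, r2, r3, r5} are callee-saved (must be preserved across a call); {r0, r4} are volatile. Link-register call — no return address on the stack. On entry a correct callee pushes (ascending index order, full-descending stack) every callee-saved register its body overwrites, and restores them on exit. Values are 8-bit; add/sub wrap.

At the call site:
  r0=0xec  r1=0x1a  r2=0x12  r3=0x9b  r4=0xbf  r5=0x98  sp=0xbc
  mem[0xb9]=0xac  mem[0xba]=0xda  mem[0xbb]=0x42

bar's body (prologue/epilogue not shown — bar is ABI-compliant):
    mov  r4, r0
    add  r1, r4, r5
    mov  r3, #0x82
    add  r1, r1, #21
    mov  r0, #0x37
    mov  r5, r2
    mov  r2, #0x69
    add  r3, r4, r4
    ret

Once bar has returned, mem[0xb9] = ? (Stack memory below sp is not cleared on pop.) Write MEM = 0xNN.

MEM = 0x9b

prologue: push r1 -> mem[0xbb]=0x1a, sp=0xbb
prologue: push r2 -> mem[0xba]=0x12, sp=0xba
prologue: push r3 -> mem[0xb9]=0x9b, sp=0xb9
prologue: push r5 -> mem[0xb8]=0x98, sp=0xb8
body[0] mov  r4, r0 -> r4=0xec
body[1] add  r1, r4, r5 -> r1=0x84
body[2] mov  r3, #0x82 -> r3=0x82
body[3] add  r1, r1, #21 -> r1=0x99
body[4] mov  r0, #0x37 -> r0=0x37
body[5] mov  r5, r2 -> r5=0x12
body[6] mov  r2, #0x69 -> r2=0x69
body[7] add  r3, r4, r4 -> r3=0xd8
epilogue: pop r5=0x98, sp=0xb9
epilogue: pop r3=0x9b, sp=0xba
epilogue: pop r2=0x12, sp=0xbb
epilogue: pop r1=0x1a, sp=0xbc
prologue pushed ['r1', 'r2', 'r3', 'r5'] at ['0xbb', '0xba', '0xb9', '0xb8']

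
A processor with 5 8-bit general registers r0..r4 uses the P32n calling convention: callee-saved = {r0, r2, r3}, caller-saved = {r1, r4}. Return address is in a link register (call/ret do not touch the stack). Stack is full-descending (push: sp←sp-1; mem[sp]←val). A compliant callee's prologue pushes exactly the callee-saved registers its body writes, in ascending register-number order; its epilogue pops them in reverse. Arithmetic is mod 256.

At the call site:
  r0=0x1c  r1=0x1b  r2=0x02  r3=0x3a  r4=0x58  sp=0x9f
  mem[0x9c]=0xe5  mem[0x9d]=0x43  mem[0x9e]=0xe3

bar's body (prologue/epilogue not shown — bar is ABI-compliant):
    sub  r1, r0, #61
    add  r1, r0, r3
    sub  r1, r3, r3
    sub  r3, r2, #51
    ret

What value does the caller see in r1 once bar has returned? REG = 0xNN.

REG = 0x00

prologue: push r3 -> mem[0x9e]=0x3a, sp=0x9e
body[0] sub  r1, r0, #61 -> r1=0xdf
body[1] add  r1, r0, r3 -> r1=0x56
body[2] sub  r1, r3, r3 -> r1=0x00
body[3] sub  r3, r2, #51 -> r3=0xcf
epilogue: pop r3=0x3a, sp=0x9f
r1 is caller-saved -> body value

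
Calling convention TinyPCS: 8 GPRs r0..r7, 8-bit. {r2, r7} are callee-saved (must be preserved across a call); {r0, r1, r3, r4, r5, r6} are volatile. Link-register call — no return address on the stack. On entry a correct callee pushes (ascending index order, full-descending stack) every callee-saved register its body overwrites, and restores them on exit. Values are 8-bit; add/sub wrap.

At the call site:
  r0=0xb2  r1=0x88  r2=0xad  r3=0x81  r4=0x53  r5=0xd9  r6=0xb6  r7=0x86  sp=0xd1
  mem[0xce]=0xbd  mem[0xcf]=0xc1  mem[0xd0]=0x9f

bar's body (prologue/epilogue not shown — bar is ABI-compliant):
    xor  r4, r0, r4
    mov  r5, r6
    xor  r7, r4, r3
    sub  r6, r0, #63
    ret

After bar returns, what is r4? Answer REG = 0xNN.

prologue: push r7 -> mem[0xd0]=0x86, sp=0xd0
body[0] xor  r4, r0, r4 -> r4=0xe1
body[1] mov  r5, r6 -> r5=0xb6
body[2] xor  r7, r4, r3 -> r7=0x60
body[3] sub  r6, r0, #63 -> r6=0x73
epilogue: pop r7=0x86, sp=0xd1
r4 is caller-saved -> body value

REG = 0xe1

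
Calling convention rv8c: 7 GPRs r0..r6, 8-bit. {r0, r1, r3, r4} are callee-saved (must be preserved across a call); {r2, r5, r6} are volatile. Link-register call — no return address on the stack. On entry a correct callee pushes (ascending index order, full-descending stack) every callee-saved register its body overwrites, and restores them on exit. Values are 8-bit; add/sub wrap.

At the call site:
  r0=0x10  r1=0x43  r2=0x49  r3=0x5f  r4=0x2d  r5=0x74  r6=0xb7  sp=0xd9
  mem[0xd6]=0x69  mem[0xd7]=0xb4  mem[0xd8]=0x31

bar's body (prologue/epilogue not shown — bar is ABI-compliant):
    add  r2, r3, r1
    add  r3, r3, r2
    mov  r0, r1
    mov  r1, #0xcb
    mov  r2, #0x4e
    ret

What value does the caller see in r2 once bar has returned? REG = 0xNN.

REG = 0x4e

prologue: push r0 → mem[0xd8]=0x10, sp=0xd8
prologue: push r1 → mem[0xd7]=0x43, sp=0xd7
prologue: push r3 → mem[0xd6]=0x5f, sp=0xd6
body[0] add  r2, r3, r1 → r2=0xa2
body[1] add  r3, r3, r2 → r3=0x01
body[2] mov  r0, r1 → r0=0x43
body[3] mov  r1, #0xcb → r1=0xcb
body[4] mov  r2, #0x4e → r2=0x4e
epilogue: pop r3=0x5f, sp=0xd7
epilogue: pop r1=0x43, sp=0xd8
epilogue: pop r0=0x10, sp=0xd9
r2 is caller-saved → body value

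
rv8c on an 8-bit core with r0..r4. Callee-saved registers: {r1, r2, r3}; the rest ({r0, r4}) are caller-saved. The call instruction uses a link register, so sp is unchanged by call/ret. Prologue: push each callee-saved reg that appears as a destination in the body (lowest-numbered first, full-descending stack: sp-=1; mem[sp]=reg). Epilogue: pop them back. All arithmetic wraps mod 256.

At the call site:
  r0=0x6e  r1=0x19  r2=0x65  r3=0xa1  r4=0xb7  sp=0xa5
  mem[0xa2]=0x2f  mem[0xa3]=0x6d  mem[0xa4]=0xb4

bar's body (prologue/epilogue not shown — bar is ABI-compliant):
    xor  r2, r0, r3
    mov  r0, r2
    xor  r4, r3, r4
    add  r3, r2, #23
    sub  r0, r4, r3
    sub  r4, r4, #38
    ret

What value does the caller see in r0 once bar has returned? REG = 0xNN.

REG = 0x30

prologue: push r2 -> mem[0xa4]=0x65, sp=0xa4
prologue: push r3 -> mem[0xa3]=0xa1, sp=0xa3
body[0] xor  r2, r0, r3 -> r2=0xcf
body[1] mov  r0, r2 -> r0=0xcf
body[2] xor  r4, r3, r4 -> r4=0x16
body[3] add  r3, r2, #23 -> r3=0xe6
body[4] sub  r0, r4, r3 -> r0=0x30
body[5] sub  r4, r4, #38 -> r4=0xf0
epilogue: pop r3=0xa1, sp=0xa4
epilogue: pop r2=0x65, sp=0xa5
r0 is caller-saved -> body value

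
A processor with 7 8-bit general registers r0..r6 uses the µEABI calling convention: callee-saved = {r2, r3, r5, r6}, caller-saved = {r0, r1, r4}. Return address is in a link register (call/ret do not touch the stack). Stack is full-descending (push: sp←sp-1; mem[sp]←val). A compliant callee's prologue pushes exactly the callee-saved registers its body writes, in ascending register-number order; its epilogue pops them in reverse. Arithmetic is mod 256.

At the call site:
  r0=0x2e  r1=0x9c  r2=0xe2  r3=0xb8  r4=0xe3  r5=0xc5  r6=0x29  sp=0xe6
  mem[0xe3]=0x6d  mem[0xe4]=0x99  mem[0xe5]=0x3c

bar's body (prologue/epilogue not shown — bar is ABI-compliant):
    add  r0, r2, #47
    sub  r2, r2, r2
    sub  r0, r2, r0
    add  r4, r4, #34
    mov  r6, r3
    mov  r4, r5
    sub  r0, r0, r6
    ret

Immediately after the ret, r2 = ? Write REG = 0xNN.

REG = 0xe2

prologue: push r2 → mem[0xe5]=0xe2, sp=0xe5
prologue: push r6 → mem[0xe4]=0x29, sp=0xe4
body[0] add  r0, r2, #47 → r0=0x11
body[1] sub  r2, r2, r2 → r2=0x00
body[2] sub  r0, r2, r0 → r0=0xef
body[3] add  r4, r4, #34 → r4=0x05
body[4] mov  r6, r3 → r6=0xb8
body[5] mov  r4, r5 → r4=0xc5
body[6] sub  r0, r0, r6 → r0=0x37
epilogue: pop r6=0x29, sp=0xe5
epilogue: pop r2=0xe2, sp=0xe6
r2 is callee-saved → restored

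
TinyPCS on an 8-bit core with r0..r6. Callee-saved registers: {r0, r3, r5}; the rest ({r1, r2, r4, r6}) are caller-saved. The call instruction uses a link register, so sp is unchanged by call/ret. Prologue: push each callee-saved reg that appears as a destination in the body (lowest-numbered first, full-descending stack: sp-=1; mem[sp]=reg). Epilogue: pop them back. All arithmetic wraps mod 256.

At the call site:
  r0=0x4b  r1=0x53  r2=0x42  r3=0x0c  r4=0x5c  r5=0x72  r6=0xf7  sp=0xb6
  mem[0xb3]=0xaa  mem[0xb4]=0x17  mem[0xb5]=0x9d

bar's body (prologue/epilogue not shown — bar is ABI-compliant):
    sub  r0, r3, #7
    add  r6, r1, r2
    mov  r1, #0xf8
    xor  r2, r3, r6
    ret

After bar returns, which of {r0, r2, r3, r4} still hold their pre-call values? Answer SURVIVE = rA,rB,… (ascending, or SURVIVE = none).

SURVIVE = r0,r3,r4

prologue: push r0 -> mem[0xb5]=0x4b, sp=0xb5
body[0] sub  r0, r3, #7 -> r0=0x05
body[1] add  r6, r1, r2 -> r6=0x95
body[2] mov  r1, #0xf8 -> r1=0xf8
body[3] xor  r2, r3, r6 -> r2=0x99
epilogue: pop r0=0x4b, sp=0xb6
r0: callee-saved, written=True
r2: caller-saved, written=True
r3: callee-saved, written=False
r4: caller-saved, written=False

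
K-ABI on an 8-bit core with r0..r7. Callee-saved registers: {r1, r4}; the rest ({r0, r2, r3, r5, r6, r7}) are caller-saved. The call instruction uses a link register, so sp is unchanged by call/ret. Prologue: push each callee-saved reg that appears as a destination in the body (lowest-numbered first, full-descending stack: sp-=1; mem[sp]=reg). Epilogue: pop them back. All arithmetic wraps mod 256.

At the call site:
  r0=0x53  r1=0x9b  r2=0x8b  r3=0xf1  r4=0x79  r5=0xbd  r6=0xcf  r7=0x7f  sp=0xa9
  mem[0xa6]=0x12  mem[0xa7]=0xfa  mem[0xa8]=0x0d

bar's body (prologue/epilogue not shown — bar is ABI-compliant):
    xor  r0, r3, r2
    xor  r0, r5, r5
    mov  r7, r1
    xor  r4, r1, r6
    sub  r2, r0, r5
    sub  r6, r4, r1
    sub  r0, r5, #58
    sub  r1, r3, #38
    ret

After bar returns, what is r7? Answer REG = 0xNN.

prologue: push r1 → mem[0xa8]=0x9b, sp=0xa8
prologue: push r4 → mem[0xa7]=0x79, sp=0xa7
body[0] xor  r0, r3, r2 → r0=0x7a
body[1] xor  r0, r5, r5 → r0=0x00
body[2] mov  r7, r1 → r7=0x9b
body[3] xor  r4, r1, r6 → r4=0x54
body[4] sub  r2, r0, r5 → r2=0x43
body[5] sub  r6, r4, r1 → r6=0xb9
body[6] sub  r0, r5, #58 → r0=0x83
body[7] sub  r1, r3, #38 → r1=0xcb
epilogue: pop r4=0x79, sp=0xa8
epilogue: pop r1=0x9b, sp=0xa9
r7 is caller-saved → body value

REG = 0x9b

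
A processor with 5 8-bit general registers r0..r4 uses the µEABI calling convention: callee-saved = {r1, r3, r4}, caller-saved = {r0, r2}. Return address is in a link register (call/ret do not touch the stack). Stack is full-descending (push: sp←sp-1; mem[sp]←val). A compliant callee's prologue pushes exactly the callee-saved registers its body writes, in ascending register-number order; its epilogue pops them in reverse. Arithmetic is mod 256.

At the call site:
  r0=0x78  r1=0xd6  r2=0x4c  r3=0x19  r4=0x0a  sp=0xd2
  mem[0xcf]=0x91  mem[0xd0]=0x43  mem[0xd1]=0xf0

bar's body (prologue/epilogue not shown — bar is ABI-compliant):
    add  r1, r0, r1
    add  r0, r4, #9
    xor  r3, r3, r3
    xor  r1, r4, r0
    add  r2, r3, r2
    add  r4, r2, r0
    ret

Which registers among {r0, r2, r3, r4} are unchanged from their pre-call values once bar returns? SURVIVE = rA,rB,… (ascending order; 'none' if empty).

SURVIVE = r2,r3,r4

prologue: push r1 -> mem[0xd1]=0xd6, sp=0xd1
prologue: push r3 -> mem[0xd0]=0x19, sp=0xd0
prologue: push r4 -> mem[0xcf]=0x0a, sp=0xcf
body[0] add  r1, r0, r1 -> r1=0x4e
body[1] add  r0, r4, #9 -> r0=0x13
body[2] xor  r3, r3, r3 -> r3=0x00
body[3] xor  r1, r4, r0 -> r1=0x19
body[4] add  r2, r3, r2 -> r2=0x4c
body[5] add  r4, r2, r0 -> r4=0x5f
epilogue: pop r4=0x0a, sp=0xd0
epilogue: pop r3=0x19, sp=0xd1
epilogue: pop r1=0xd6, sp=0xd2
r0: caller-saved, written=True
r2: caller-saved, written=True
r3: callee-saved, written=True
r4: callee-saved, written=True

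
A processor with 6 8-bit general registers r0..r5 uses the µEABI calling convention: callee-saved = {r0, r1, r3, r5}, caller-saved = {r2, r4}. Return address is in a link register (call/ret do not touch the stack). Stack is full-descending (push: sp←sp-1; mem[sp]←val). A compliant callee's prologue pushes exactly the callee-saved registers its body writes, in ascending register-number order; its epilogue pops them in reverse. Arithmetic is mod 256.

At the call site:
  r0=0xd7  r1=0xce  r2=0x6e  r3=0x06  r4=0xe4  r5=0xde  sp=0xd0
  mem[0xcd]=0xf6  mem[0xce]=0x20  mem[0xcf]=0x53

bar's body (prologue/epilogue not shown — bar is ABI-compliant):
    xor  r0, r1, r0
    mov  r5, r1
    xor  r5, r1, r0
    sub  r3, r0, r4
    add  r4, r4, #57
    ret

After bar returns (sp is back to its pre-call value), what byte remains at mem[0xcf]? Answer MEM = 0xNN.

MEM = 0xd7

prologue: push r0 → mem[0xcf]=0xd7, sp=0xcf
prologue: push r3 → mem[0xce]=0x06, sp=0xce
prologue: push r5 → mem[0xcd]=0xde, sp=0xcd
body[0] xor  r0, r1, r0 → r0=0x19
body[1] mov  r5, r1 → r5=0xce
body[2] xor  r5, r1, r0 → r5=0xd7
body[3] sub  r3, r0, r4 → r3=0x35
body[4] add  r4, r4, #57 → r4=0x1d
epilogue: pop r5=0xde, sp=0xce
epilogue: pop r3=0x06, sp=0xcf
epilogue: pop r0=0xd7, sp=0xd0
prologue pushed ['r0', 'r3', 'r5'] at ['0xcf', '0xce', '0xcd']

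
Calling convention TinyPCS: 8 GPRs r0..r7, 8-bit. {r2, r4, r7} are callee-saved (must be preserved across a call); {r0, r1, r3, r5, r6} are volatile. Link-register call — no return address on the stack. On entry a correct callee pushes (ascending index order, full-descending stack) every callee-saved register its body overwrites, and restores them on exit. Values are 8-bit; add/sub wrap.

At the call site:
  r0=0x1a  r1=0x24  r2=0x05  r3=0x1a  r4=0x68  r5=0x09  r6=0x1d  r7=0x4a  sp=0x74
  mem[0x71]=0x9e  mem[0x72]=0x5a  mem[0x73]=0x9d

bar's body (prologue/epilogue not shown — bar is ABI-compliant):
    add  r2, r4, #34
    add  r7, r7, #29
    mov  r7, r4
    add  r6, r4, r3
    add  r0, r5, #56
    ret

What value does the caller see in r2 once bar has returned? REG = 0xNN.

REG = 0x05

prologue: push r2 -> mem[0x73]=0x05, sp=0x73
prologue: push r7 -> mem[0x72]=0x4a, sp=0x72
body[0] add  r2, r4, #34 -> r2=0x8a
body[1] add  r7, r7, #29 -> r7=0x67
body[2] mov  r7, r4 -> r7=0x68
body[3] add  r6, r4, r3 -> r6=0x82
body[4] add  r0, r5, #56 -> r0=0x41
epilogue: pop r7=0x4a, sp=0x73
epilogue: pop r2=0x05, sp=0x74
r2 is callee-saved -> restored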